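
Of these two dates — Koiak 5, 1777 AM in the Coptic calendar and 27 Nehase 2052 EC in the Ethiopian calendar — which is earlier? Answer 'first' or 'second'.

second

The two dates have Julian Day Numbers 2473808 and 2473705 respectively.
Since 2473705 < 2473808, the second date comes first.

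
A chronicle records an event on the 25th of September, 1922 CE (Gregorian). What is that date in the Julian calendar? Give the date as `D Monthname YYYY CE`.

The Julian–Gregorian offset here is 13 days (Julian trailing).
25 September 1922 Gregorian − 13 days → 12 September 1922 Julian.

12 September 1922 CE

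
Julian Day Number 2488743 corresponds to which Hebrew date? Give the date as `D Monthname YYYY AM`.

JDN 2488743 is 5 November 2101 in the Gregorian calendar.
In the Hebrew calendar that day is 13 Cheshvan 5862 AM.

13 Cheshvan 5862 AM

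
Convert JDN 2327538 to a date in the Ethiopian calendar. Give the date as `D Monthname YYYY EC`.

JDN 2327538 is 24 June 1660 in the Gregorian calendar.
In the Ethiopian calendar that day is 20 Sene 1652 EC.

20 Sene 1652 EC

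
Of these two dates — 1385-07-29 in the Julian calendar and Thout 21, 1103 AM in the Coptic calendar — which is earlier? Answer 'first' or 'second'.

first

First date → JDN 2227139; second date → JDN 2227555.
JDN 2227139 < JDN 2227555, so the first date is earlier.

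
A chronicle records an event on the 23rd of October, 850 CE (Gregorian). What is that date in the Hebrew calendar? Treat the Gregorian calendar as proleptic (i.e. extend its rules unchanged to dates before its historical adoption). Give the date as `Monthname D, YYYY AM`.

Julian Day Number of the source date = 2031812.
Converting JDN 2031812 to the Hebrew calendar gives 9 Cheshvan 4611 AM.

Cheshvan 9, 4611 AM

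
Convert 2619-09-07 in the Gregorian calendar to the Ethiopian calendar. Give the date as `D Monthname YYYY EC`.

Julian Day Number of the source date = 2677879.
Converting JDN 2677879 to the Ethiopian calendar gives 27 Nehase 2611 EC.

27 Nehase 2611 EC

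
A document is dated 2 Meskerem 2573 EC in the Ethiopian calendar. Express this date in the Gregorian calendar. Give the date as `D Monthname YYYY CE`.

Both dates share Julian Day Number 2663645; in the Gregorian calendar that is 16 September 2580 CE.

16 September 2580 CE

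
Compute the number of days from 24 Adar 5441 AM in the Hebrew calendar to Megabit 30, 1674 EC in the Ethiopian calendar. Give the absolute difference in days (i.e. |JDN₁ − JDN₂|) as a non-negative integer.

387

First date → JDN 2335106; second date → JDN 2335493.
The interval is |2335106 − 2335493| = 387 days.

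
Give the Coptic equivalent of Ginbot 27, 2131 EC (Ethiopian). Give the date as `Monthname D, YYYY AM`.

Pashons 27, 1855 AM

The source date corresponds to 5 June 2139 in the Gregorian calendar (JDN 2502469).
That day falls on 27 Pashons 1855 AM in the Coptic calendar.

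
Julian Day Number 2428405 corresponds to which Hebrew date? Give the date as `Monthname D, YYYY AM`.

JDN 2428405 is 24 August 1936 in the Gregorian calendar.
In the Hebrew calendar that day is Elul 6, 5696 AM.

Elul 6, 5696 AM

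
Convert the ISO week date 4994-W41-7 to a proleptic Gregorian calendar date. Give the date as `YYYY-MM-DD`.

ISO week 1 of 4994 is the week containing the first Thursday of 4994.
Week 41, day 7 (Sunday) lands on 4994-10-12.

4994-10-12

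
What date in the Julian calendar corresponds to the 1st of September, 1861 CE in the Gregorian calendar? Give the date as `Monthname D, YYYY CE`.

The Julian–Gregorian offset here is 12 days (Julian trailing).
1 September 1861 Gregorian − 12 days → 20 August 1861 Julian.

August 20, 1861 CE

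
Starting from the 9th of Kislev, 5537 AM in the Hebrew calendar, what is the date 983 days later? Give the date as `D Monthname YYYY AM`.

JDN of the 9th of Kislev, 5537 AM = 2370055.
2370055 + 983 = 2371038.
JDN 2371038 in the Hebrew calendar is 18 Av 5539 AM.

18 Av 5539 AM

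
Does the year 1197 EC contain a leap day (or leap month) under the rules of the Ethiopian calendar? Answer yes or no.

1197 mod 4 = 1; in the Ethiopian calendar a year is leap when year mod 4 = 3, so it is a common year.

no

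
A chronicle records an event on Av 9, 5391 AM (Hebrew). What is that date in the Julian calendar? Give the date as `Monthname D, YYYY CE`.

The source date corresponds to 7 August 1631 in the Gregorian calendar (JDN 2316989).
That day falls on 28 July 1631 CE in the Julian calendar.

July 28, 1631 CE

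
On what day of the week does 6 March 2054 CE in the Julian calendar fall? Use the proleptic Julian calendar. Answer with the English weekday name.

This is JDN 2471346 (19 March 2054 Gregorian).
JDN 2471346 mod 7 = 3, and JDN 0 was a Monday, so this is a Thursday.

Thursday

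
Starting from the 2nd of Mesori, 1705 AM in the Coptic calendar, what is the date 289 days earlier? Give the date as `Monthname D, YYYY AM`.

Paopi 13, 1705 AM

JDN of the 2nd of Mesori, 1705 AM = 2447747.
2447747 − 289 = 2447458.
JDN 2447458 in the Coptic calendar is Paopi 13, 1705 AM.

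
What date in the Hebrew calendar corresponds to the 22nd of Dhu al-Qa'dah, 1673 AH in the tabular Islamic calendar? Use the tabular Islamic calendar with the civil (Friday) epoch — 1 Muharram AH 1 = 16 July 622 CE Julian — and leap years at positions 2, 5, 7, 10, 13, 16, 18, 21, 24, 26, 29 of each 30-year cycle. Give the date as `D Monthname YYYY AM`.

Both dates share Julian Day Number 2541257; in the Hebrew calendar that is 23 Av 6005 AM.

23 Av 6005 AM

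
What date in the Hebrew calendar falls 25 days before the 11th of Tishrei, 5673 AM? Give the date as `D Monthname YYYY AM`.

15 Elul 5672 AM

The starting date is JDN 2419668; 2419668 − 25 = 2419643.
JDN 2419643 corresponds to 15 Elul 5672 AM.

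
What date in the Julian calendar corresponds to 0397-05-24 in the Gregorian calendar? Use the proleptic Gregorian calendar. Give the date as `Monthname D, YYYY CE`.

May 23, 397 CE

At this point the Julian calendar is 1 day behind the Gregorian.
24 May 397 Gregorian − 1 day → 23 May 397 Julian.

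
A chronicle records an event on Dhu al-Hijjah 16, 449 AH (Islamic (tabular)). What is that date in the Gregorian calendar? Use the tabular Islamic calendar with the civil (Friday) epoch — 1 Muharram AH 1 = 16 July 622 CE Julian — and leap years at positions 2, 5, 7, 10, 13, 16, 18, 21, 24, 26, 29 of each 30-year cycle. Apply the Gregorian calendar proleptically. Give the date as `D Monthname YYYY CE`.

19 February 1058 CE

Both dates share Julian Day Number 2107536; in the Gregorian calendar that is 19 February 1058 CE.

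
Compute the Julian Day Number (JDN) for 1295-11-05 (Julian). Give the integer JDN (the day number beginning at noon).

Equivalently 12 November 1295 (proleptic Gregorian).
JDN 2451545 is 1 January 2000 CE (Gregorian); the target day is −257180 days from there, so JDN = 2194365.

2194365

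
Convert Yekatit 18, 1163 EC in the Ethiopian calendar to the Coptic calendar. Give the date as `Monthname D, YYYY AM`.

Both dates share Julian Day Number 2148808; in the Coptic calendar that is 18 Meshir 887 AM.

Meshir 18, 887 AM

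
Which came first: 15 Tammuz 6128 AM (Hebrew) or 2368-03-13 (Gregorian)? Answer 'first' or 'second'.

second

The two dates have Julian Day Numbers 2586137 and 2586026 respectively.
Since 2586026 < 2586137, the second date comes first.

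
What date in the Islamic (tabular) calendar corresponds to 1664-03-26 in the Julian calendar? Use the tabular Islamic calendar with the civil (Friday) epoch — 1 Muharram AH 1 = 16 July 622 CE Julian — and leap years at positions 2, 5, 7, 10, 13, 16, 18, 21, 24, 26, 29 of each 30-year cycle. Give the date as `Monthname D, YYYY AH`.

Ramadan 9, 1074 AH

Both dates share Julian Day Number 2328919; in the tabular Islamic calendar that is 9 Ramadan 1074 AH.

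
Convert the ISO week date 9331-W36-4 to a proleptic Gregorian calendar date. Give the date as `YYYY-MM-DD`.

ISO week 1 of 9331 is the week containing the first Thursday of 9331.
Week 36, day 4 (Thursday) lands on 9331-09-06.

9331-09-06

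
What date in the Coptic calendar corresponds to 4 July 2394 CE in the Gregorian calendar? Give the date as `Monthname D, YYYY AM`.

Paoni 24, 2110 AM

Both dates share Julian Day Number 2595635; in the Coptic calendar that is 24 Paoni 2110 AM.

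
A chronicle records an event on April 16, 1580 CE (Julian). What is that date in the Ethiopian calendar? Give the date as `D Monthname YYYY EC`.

The source date corresponds to 26 April 1580 in the proleptic Gregorian calendar (JDN 2298259).
That day falls on 21 Miyazya 1572 EC in the Ethiopian calendar.

21 Miyazya 1572 EC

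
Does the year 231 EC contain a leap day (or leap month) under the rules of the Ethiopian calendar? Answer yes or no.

yes

231 mod 4 = 3; in the Ethiopian calendar a year is leap when year mod 4 = 3, so it is a leap year.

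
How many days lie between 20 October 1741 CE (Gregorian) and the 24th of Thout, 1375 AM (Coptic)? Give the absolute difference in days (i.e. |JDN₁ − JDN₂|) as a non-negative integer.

First date → JDN 2357240; second date → JDN 2326906.
The interval is |2357240 − 2326906| = 30334 days.

30334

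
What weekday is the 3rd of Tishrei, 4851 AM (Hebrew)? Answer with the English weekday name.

Saturday

Equivalently 6 September 1090 Gregorian, JDN 2119423.
Since JDN mod 7 = 5 (0 = Monday), the day is Saturday.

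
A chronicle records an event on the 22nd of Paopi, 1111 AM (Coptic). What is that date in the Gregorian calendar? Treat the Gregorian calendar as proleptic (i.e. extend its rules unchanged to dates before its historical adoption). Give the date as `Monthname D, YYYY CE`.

October 27, 1394 CE

Julian Day Number of the source date = 2230508.
Converting JDN 2230508 to the Gregorian calendar gives 27 October 1394 CE.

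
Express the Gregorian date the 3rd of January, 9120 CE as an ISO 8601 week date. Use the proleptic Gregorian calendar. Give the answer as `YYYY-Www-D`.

The weekday is Saturday (ISO weekday 6).
That Saturday belongs to ISO week 1 of ISO year 9120.

9120-W01-6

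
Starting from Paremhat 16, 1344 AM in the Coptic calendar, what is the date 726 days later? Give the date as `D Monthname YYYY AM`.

12 Paremhat 1346 AM

Counting 726 days forward from JDN 2315756 reaches JDN 2316482, which is 12 Paremhat 1346 AM.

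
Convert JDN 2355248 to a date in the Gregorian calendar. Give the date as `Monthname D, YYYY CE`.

Counting from JDN 2299161 = 15 Oct 1582 gives an offset of 56087 days.

May 7, 1736 CE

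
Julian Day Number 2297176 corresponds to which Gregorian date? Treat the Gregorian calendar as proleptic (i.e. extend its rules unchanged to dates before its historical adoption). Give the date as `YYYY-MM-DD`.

1577-05-09

JDN 2451545 is 1 Jan 2000; 2297176 is −154369 days from there.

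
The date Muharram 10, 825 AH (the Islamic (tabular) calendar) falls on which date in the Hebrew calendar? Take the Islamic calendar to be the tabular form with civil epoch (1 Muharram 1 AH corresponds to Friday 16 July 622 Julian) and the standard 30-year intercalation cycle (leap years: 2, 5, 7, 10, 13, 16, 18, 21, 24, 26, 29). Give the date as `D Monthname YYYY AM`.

11 Shevat 5182 AM

Both dates share Julian Day Number 2240447; in the Hebrew calendar that is 11 Shevat 5182 AM.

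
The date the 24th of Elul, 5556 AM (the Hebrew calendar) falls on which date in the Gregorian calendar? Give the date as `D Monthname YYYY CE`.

27 September 1796 CE

Julian Day Number of the source date = 2377306.
Converting JDN 2377306 to the Gregorian calendar gives 27 September 1796 CE.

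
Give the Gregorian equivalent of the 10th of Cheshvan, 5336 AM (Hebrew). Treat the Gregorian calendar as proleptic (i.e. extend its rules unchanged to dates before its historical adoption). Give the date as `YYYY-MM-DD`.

1575-10-24

Julian Day Number of the source date = 2296613.
Converting JDN 2296613 to the Gregorian calendar gives 24 October 1575 CE.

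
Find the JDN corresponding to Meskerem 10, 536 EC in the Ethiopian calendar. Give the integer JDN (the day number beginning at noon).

Equivalently 10 September 543 (proleptic Gregorian).
JDN 2400001 is 17 November 1858 CE (Gregorian), MJD 0; the target day is −480362 days from there, so JDN = 1919639.

1919639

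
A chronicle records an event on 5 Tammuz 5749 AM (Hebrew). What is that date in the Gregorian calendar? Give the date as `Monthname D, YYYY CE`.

Julian Day Number of the source date = 2447716.
Converting JDN 2447716 to the Gregorian calendar gives 8 July 1989 CE.

July 8, 1989 CE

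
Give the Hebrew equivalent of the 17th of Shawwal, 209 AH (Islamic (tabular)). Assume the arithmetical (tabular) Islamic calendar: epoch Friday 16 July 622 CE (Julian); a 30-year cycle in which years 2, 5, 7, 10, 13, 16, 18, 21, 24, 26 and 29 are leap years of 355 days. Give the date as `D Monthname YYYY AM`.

Both dates share Julian Day Number 2022430; in the Hebrew calendar that is 19 Adar I 4585 AM.

19 Adar I 4585 AM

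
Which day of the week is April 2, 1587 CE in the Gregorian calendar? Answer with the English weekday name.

Thursday

JDN 2300791 mod 7 = 3, and JDN 0 was a Monday, so this is a Thursday.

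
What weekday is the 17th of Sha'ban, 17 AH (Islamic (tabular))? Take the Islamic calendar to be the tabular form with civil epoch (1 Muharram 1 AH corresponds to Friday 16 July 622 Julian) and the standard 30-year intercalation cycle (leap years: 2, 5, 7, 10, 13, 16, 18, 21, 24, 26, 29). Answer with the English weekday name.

In the proleptic Gregorian calendar this is 6 September 638 (JDN 1954333).
Since JDN mod 7 = 3 (0 = Monday), the day is Thursday.

Thursday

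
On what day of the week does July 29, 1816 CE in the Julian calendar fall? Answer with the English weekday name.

Saturday

In the Gregorian calendar this is 10 August 1816 (JDN 2384562).
2384562 ≡ 5 (mod 7); counting from Monday = 0 gives Saturday.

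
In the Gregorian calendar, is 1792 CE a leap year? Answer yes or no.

yes

1792 is divisible by 4 and not by 100, so it is a leap year.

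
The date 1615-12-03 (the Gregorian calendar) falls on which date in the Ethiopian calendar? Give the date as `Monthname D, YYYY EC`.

Hidar 26, 1608 EC

Julian Day Number of the source date = 2311263.
Converting JDN 2311263 to the Ethiopian calendar gives 26 Hidar 1608 EC.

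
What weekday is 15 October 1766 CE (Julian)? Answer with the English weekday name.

Equivalently 26 October 1766 Gregorian, JDN 2366377.
Since JDN mod 7 = 6 (0 = Monday), the day is Sunday.

Sunday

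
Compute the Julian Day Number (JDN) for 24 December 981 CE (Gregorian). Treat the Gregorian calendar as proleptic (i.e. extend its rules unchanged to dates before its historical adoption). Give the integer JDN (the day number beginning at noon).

2079721

JDN 2299161 is 15 October 1582 CE (Gregorian); the target day is −219440 days from there, so JDN = 2079721.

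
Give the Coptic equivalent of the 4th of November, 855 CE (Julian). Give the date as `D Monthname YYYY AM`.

7 Hathor 572 AM

Julian Day Number of the source date = 2033654.
Converting JDN 2033654 to the Coptic calendar gives 7 Hathor 572 AM.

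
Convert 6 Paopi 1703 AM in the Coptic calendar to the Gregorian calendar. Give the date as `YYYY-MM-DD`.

Julian Day Number of the source date = 2446720.
Converting JDN 2446720 to the Gregorian calendar gives 16 October 1986 CE.

1986-10-16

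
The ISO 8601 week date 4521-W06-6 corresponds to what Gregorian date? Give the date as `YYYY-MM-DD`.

4521-02-08

ISO week 1 of 4521 is the week containing the first Thursday of 4521.
Week 6, day 6 (Saturday) lands on 4521-02-08.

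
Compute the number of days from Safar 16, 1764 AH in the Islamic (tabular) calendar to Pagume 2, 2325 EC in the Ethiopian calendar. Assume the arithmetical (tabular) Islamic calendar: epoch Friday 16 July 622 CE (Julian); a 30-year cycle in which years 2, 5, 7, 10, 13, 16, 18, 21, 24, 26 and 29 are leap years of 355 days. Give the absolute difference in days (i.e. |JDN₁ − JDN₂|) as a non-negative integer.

190

JDN of the first date = 2573233.
JDN of the second date = 2573423.
|2573423 − 2573233| = 190.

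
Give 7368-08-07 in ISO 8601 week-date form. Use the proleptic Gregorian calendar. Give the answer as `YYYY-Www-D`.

7368-W31-7

The weekday is Sunday (ISO weekday 7).
That Sunday belongs to ISO week 31 of ISO year 7368.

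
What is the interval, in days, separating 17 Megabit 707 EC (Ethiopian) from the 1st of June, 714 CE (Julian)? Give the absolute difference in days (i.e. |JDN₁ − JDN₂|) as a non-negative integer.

285

First date → JDN 1982283; second date → JDN 1981998.
The interval is |1982283 − 1981998| = 285 days.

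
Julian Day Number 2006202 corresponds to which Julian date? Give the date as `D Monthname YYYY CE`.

JDN 2006202 is 10 September 780 in the proleptic Gregorian calendar.
In the Julian calendar that day is 6 September 780 CE.

6 September 780 CE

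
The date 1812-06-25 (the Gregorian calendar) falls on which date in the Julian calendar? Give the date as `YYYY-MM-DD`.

1812-06-13

For dates in this range the Gregorian date is 12 days ahead of the Julian.
25 June 1812 Gregorian − 12 days → 13 June 1812 Julian.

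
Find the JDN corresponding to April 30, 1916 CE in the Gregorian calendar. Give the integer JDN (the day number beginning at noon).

2420984

JDN 2299161 is 15 October 1582 CE (Gregorian); the target day is +121823 days from there, so JDN = 2420984.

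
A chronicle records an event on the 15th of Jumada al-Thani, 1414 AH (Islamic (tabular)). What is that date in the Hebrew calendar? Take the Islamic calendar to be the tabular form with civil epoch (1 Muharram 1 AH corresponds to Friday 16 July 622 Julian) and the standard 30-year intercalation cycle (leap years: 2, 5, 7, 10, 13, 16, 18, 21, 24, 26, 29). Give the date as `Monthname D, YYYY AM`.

Kislev 16, 5754 AM

Both dates share Julian Day Number 2449322; in the Hebrew calendar that is 16 Kislev 5754 AM.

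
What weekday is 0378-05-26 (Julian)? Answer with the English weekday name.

In the proleptic Gregorian calendar this is 27 May 378 (JDN 1859268).
Since JDN mod 7 = 5 (0 = Monday), the day is Saturday.

Saturday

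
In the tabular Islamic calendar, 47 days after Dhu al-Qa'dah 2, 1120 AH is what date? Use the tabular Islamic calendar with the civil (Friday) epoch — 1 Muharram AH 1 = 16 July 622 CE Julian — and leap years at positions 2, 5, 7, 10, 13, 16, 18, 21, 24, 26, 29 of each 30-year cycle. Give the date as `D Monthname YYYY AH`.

Counting 47 days forward from JDN 2345272 reaches JDN 2345319, which is 19 Dhu al-Hijjah 1120 AH.

19 Dhu al-Hijjah 1120 AH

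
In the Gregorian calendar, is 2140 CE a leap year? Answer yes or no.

2140 is divisible by 4 and not by 100, so it is a leap year.

yes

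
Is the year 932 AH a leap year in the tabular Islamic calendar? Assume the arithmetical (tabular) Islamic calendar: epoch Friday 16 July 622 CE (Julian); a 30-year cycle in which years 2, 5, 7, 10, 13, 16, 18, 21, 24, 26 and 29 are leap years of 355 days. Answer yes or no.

Year 932 AH is year 2 of its 30-year cycle; leap positions are 2, 5, 7, 10, 13, 16, 18, 21, 24, 26, 29, so it is a leap year (355 days).

yes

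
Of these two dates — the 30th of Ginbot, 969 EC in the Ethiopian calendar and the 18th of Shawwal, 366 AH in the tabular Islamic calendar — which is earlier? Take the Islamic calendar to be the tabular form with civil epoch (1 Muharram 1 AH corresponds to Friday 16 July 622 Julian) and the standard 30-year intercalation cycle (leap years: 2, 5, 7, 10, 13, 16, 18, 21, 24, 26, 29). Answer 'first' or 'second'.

Converting both to JDN: 2078052 vs 2078067; the smaller is the first.

first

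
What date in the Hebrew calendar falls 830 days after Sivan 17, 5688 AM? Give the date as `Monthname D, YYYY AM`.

Counting 830 days forward from JDN 2425403 reaches JDN 2426233, which is Elul 20, 5690 AM.

Elul 20, 5690 AM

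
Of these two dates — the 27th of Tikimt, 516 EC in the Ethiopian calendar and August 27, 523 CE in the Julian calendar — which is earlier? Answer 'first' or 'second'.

The two dates have Julian Day Numbers 1912381 and 1912322 respectively.
Since 1912322 < 1912381, the second date comes first.

second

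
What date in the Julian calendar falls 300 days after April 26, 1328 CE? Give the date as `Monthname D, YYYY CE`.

February 20, 1329 CE

The starting date is JDN 2206226; 2206226 + 300 = 2206526.
JDN 2206526 corresponds to February 20, 1329 CE.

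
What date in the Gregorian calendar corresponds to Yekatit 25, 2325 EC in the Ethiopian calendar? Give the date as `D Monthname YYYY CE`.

Julian Day Number of the source date = 2573236.
Converting JDN 2573236 to the Gregorian calendar gives 7 March 2333 CE.

7 March 2333 CE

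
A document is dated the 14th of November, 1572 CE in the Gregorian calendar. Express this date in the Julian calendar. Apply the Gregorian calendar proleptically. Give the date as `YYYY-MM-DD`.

At this point the Julian calendar is 10 days behind the Gregorian.
14 November 1572 Gregorian − 10 days → 4 November 1572 Julian.

1572-11-04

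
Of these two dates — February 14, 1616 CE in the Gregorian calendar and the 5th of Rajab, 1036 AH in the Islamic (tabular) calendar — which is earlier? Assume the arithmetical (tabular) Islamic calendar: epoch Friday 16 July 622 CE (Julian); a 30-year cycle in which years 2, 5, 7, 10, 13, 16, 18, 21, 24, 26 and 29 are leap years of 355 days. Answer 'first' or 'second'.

First date → JDN 2311336; second date → JDN 2315390.
JDN 2311336 < JDN 2315390, so the first date is earlier.

first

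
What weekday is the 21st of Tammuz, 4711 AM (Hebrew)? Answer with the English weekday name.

Saturday

This is JDN 2068589 (3 July 951 Gregorian).
JDN 2068589 mod 7 = 5, and JDN 0 was a Monday, so this is a Saturday.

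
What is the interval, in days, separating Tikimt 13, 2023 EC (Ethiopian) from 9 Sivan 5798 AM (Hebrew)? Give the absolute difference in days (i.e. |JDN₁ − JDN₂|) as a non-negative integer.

First date → JDN 2462798; second date → JDN 2465587.
The interval is |2462798 − 2465587| = 2789 days.

2789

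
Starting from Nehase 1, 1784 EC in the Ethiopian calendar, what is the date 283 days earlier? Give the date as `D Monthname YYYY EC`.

The starting date is JDN 2375792; 2375792 − 283 = 2375509.
JDN 2375509 corresponds to 18 Tikimt 1784 EC.

18 Tikimt 1784 EC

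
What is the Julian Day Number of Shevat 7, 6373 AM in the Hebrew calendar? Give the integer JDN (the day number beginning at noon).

2675458

In the Gregorian calendar the same day is 20 January 2613.
JDN 2451545 is 1 January 2000 CE (Gregorian); the target day is +223913 days from there, so JDN = 2675458.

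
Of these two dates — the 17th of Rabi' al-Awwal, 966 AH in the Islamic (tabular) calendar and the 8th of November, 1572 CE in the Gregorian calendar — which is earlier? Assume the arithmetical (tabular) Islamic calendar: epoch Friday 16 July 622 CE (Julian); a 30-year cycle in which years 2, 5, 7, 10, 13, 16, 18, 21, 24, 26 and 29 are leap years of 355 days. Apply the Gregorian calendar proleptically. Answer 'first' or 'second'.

first

First date → JDN 2290479; second date → JDN 2295533.
JDN 2290479 < JDN 2295533, so the first date is earlier.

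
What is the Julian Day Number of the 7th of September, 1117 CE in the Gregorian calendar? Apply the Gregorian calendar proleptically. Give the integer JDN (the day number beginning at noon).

2129285

JDN 2299161 is 15 October 1582 CE (Gregorian); the target day is −169876 days from there, so JDN = 2129285.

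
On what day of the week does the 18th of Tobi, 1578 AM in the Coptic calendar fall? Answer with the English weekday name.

This is JDN 2401166 (25 January 1862 Gregorian).
Since JDN mod 7 = 5 (0 = Monday), the day is Saturday.

Saturday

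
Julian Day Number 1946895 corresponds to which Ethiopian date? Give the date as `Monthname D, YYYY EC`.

Miyazya 28, 610 EC

The proleptic Gregorian equivalent of JDN 1946895 is 26 April 618.
In the Ethiopian calendar that day is Miyazya 28, 610 EC.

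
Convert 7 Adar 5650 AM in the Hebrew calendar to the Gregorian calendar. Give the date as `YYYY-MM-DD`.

Julian Day Number of the source date = 2411426.
Converting JDN 2411426 to the Gregorian calendar gives 27 February 1890 CE.

1890-02-27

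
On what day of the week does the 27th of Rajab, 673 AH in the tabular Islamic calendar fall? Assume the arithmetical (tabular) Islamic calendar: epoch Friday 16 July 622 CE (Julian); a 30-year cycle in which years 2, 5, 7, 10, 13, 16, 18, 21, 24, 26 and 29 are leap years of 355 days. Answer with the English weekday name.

This is JDN 2186777 (2 February 1275 Gregorian).
Since JDN mod 7 = 5 (0 = Monday), the day is Saturday.

Saturday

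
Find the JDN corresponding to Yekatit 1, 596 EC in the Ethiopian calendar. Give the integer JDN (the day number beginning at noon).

1941695

Equivalently 30 January 604 (proleptic Gregorian).
JDN 2451545 is 1 January 2000 CE (Gregorian); the target day is −509850 days from there, so JDN = 1941695.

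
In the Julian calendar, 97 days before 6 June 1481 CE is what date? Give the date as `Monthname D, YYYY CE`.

March 1, 1481 CE

JDN of 6 June 1481 CE = 2262150.
2262150 − 97 = 2262053.
JDN 2262053 in the Julian calendar is March 1, 1481 CE.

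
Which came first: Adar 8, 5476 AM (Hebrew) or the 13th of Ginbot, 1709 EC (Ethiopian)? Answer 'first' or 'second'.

First date → JDN 2347877; second date → JDN 2348320.
JDN 2347877 < JDN 2348320, so the first date is earlier.

first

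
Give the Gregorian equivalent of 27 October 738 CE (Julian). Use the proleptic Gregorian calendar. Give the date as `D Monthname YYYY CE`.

31 October 738 CE

At this point the Julian calendar is 4 days behind the Gregorian.
27 October 738 Julian + 4 days → 31 October 738 Gregorian.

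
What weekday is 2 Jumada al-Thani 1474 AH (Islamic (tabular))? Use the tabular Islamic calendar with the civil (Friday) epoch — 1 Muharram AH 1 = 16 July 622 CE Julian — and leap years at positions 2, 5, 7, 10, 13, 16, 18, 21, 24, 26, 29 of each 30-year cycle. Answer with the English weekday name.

Saturday

Equivalently 3 February 2052 Gregorian, JDN 2470571.
2470571 ≡ 5 (mod 7); counting from Monday = 0 gives Saturday.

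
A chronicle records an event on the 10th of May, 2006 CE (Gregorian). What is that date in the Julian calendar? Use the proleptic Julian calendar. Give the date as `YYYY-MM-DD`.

For dates in this range the Gregorian date is 13 days ahead of the Julian.
10 May 2006 Gregorian − 13 days → 27 April 2006 Julian.

2006-04-27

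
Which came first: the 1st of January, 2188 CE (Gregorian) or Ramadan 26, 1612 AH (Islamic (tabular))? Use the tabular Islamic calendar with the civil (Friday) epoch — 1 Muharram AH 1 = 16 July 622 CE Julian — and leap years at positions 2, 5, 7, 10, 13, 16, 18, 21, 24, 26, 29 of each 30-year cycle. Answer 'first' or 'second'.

second

The two dates have Julian Day Numbers 2520211 and 2519586 respectively.
Since 2519586 < 2520211, the second date comes first.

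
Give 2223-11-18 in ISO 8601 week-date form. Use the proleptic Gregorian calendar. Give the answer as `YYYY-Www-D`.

2223-W47-2

The weekday is Tuesday (ISO weekday 2).
That Tuesday belongs to ISO week 47 of ISO year 2223.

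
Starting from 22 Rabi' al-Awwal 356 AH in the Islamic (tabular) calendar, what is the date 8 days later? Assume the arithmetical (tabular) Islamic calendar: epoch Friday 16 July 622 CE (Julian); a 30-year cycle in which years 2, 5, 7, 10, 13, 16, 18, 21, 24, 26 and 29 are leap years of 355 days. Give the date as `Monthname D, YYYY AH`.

Rabi' al-Awwal 30, 356 AH

The starting date is JDN 2074320; 2074320 + 8 = 2074328.
JDN 2074328 corresponds to Rabi' al-Awwal 30, 356 AH.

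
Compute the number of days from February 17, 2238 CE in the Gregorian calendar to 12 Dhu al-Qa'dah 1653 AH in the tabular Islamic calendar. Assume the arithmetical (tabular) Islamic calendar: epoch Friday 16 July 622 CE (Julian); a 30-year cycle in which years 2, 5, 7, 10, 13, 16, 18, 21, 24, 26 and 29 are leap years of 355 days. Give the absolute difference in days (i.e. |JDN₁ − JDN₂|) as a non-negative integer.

4360

JDN of the first date = 2538520.
JDN of the second date = 2534160.
|2534160 − 2538520| = 4360.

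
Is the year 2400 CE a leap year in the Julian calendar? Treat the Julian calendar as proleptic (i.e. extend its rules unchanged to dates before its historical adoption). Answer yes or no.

2400 mod 4 = 0, so it is a leap year in the Julian calendar.

yes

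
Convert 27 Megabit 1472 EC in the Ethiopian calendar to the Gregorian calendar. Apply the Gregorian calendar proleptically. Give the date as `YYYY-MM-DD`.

Julian Day Number of the source date = 2261710.
Converting JDN 2261710 to the Gregorian calendar gives 1 April 1480 CE.

1480-04-01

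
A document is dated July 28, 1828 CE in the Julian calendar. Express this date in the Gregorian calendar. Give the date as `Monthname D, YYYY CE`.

August 9, 1828 CE

The Julian–Gregorian offset here is 12 days (Julian trailing).
28 July 1828 Julian + 12 days → 9 August 1828 Gregorian.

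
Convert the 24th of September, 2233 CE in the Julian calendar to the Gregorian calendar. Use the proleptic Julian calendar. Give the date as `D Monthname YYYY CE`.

The Julian–Gregorian offset here is 15 days (Julian trailing).
24 September 2233 Julian + 15 days → 9 October 2233 Gregorian.

9 October 2233 CE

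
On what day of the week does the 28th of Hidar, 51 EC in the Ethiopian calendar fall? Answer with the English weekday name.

Friday

Equivalently 22 November 58 Gregorian, JDN 1742570.
Since JDN mod 7 = 4 (0 = Monday), the day is Friday.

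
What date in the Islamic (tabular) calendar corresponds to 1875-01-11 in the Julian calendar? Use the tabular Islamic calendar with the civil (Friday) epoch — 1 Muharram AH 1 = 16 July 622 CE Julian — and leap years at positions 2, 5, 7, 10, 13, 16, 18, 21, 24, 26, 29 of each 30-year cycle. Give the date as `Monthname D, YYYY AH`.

The source date corresponds to 23 January 1875 in the Gregorian calendar (JDN 2405912).
That day falls on 15 Dhu al-Hijjah 1291 AH in the tabular Islamic calendar.

Dhu al-Hijjah 15, 1291 AH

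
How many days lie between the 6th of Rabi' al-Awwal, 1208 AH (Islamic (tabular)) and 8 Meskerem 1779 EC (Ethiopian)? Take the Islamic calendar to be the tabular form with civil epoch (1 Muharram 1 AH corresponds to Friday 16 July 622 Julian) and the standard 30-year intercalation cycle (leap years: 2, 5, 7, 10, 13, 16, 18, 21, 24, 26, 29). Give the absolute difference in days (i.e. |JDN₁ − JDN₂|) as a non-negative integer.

2583

First date → JDN 2376225; second date → JDN 2373642.
The interval is |2376225 − 2373642| = 2583 days.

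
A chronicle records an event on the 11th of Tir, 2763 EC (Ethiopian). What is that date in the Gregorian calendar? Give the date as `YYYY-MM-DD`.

2771-01-25

Both dates share Julian Day Number 2733171; in the Gregorian calendar that is 25 January 2771 CE.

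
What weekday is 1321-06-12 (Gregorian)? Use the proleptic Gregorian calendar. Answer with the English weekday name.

Thursday

2203708 ≡ 3 (mod 7); counting from Monday = 0 gives Thursday.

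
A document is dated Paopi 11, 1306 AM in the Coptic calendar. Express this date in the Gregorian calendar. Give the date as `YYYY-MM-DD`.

1589-10-18

Both dates share Julian Day Number 2301721; in the Gregorian calendar that is 18 October 1589 CE.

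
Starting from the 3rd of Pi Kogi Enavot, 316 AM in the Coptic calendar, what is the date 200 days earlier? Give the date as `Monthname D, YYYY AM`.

Meshir 13, 316 AM

The starting date is JDN 1940446; 1940446 − 200 = 1940246.
JDN 1940246 corresponds to Meshir 13, 316 AM.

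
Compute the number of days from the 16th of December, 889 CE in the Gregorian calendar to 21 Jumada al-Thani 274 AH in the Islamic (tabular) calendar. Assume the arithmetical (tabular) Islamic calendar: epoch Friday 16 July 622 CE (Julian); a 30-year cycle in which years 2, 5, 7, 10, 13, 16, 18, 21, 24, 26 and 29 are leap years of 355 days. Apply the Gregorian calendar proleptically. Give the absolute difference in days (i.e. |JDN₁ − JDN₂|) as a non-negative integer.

761

First date → JDN 2046111; second date → JDN 2045350.
The interval is |2046111 − 2045350| = 761 days.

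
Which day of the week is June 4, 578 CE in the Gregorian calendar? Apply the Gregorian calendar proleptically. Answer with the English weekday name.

Thursday

JDN 1932325 mod 7 = 3, and JDN 0 was a Monday, so this is a Thursday.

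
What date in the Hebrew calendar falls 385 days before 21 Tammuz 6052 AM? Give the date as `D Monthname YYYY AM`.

JDN of 21 Tammuz 6052 AM = 2558384.
2558384 − 385 = 2557999.
JDN 2557999 in the Hebrew calendar is 21 Sivan 6051 AM.

21 Sivan 6051 AM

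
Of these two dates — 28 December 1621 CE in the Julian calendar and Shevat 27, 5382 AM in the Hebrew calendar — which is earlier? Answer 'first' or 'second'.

first

The two dates have Julian Day Numbers 2313490 and 2313521 respectively.
Since 2313490 < 2313521, the first date comes first.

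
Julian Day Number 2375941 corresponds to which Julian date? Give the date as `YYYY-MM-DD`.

JDN 2375941 is 1 January 1793 in the Gregorian calendar.
In the Julian calendar that day is 1792-12-21.

1792-12-21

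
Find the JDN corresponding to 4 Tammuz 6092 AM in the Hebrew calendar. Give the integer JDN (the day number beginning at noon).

In the Gregorian calendar the same day is 29 June 2332.
JDN 2400001 is 17 November 1858 CE (Gregorian), MJD 0; the target day is +172984 days from there, so JDN = 2572985.

2572985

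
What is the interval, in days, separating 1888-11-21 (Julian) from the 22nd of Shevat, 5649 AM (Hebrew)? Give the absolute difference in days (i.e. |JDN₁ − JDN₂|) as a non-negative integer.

52

JDN of the first date = 2410975.
JDN of the second date = 2411027.
|2411027 − 2410975| = 52.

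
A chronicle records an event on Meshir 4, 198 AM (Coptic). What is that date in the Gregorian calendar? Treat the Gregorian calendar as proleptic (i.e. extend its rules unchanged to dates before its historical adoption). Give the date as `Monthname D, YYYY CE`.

January 30, 482 CE

Julian Day Number of the source date = 1897137.
Converting JDN 1897137 to the Gregorian calendar gives 30 January 482 CE.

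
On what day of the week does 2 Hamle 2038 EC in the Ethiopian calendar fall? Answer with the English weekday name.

In the Gregorian calendar this is 9 July 2046 (JDN 2468536).
JDN 2468536 mod 7 = 0, and JDN 0 was a Monday, so this is a Monday.

Monday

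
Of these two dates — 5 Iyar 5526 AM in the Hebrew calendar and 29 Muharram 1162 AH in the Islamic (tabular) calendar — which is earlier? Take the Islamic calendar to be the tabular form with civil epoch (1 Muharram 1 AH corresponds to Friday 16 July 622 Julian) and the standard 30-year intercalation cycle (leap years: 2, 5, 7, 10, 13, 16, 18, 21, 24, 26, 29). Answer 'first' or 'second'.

second

First date → JDN 2366182; second date → JDN 2359888.
JDN 2359888 < JDN 2366182, so the second date is earlier.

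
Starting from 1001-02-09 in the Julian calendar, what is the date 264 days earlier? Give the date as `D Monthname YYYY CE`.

21 May 1000 CE

JDN of 1001-02-09 = 2086713.
2086713 − 264 = 2086449.
JDN 2086449 in the Julian calendar is 21 May 1000 CE.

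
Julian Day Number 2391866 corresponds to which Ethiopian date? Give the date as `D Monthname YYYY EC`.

4 Nehase 1828 EC

The Gregorian equivalent of JDN 2391866 is 9 August 1836.
In the Ethiopian calendar that day is 4 Nehase 1828 EC.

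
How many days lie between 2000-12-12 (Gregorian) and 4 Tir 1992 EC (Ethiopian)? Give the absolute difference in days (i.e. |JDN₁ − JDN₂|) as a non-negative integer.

JDN of the first date = 2451891.
JDN of the second date = 2451557.
|2451557 − 2451891| = 334.

334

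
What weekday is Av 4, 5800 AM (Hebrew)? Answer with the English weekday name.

In the Gregorian calendar this is 14 July 2040 (JDN 2466350).
JDN 2466350 mod 7 = 5, and JDN 0 was a Monday, so this is a Saturday.

Saturday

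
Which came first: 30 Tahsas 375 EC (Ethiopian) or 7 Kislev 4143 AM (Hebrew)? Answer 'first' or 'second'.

First date → JDN 1860943; second date → JDN 1860916.
JDN 1860916 < JDN 1860943, so the second date is earlier.

second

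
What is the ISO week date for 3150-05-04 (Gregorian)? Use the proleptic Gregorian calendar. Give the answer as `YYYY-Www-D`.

The weekday is Thursday (ISO weekday 4).
That Thursday belongs to ISO week 18 of ISO year 3150.

3150-W18-4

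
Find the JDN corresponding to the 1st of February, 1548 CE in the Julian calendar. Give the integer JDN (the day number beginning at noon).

2286496

In the proleptic Gregorian calendar the same day is 11 February 1548.
JDN 2400001 is 17 November 1858 CE (Gregorian), MJD 0; the target day is −113505 days from there, so JDN = 2286496.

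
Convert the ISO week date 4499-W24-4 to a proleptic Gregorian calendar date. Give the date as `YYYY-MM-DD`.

ISO week 1 of 4499 is the week containing the first Thursday of 4499.
Week 24, day 4 (Thursday) lands on 4499-06-11.

4499-06-11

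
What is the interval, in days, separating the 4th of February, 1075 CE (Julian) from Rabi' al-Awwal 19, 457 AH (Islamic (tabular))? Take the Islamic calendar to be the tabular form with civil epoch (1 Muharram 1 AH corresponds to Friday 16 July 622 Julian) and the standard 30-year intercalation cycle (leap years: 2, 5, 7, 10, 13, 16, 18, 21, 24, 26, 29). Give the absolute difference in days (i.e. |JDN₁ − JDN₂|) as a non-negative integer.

First date → JDN 2113736; second date → JDN 2110108.
The interval is |2113736 − 2110108| = 3628 days.

3628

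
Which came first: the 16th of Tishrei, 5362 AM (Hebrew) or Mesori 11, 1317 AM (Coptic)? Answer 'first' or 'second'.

Converting both to JDN: 2306098 vs 2306039; the smaller is the second.

second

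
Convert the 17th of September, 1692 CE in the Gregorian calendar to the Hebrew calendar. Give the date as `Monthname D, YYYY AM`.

Tishrei 7, 5453 AM

Both dates share Julian Day Number 2339311; in the Hebrew calendar that is 7 Tishrei 5453 AM.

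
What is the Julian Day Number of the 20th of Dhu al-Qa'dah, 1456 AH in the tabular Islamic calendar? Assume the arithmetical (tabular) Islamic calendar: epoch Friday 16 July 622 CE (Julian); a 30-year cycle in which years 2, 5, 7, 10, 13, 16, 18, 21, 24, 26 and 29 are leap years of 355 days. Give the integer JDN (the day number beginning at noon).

2464357

In the Gregorian calendar the same day is 29 January 2035.
JDN 2299161 is 15 October 1582 CE (Gregorian); the target day is +165196 days from there, so JDN = 2464357.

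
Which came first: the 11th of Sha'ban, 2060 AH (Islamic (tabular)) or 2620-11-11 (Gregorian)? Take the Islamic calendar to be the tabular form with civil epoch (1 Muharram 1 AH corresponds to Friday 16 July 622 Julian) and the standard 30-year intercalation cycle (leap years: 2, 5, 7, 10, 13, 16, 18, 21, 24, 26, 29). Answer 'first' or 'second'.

first

First date → JDN 2678298; second date → JDN 2678310.
JDN 2678298 < JDN 2678310, so the first date is earlier.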